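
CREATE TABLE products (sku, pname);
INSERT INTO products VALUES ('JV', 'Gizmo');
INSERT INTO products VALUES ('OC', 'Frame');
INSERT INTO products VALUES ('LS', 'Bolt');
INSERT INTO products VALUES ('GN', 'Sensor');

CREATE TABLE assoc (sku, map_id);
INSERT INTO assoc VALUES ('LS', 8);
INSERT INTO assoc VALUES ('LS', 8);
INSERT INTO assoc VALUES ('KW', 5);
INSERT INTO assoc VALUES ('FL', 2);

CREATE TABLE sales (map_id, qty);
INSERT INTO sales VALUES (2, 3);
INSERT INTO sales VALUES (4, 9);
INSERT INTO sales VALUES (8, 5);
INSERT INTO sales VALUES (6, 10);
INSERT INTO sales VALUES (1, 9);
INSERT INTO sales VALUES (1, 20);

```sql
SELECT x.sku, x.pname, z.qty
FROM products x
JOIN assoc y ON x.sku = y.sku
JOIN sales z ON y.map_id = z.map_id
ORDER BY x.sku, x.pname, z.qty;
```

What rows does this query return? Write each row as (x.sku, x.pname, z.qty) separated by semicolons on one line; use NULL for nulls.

(LS, Bolt, 5); (LS, Bolt, 5)

Step 1 — x INNER JOIN y on sku → 2 row(s).
Then INNER JOIN `sales z` on map_id: keep only rows whose y.map_id appears in z.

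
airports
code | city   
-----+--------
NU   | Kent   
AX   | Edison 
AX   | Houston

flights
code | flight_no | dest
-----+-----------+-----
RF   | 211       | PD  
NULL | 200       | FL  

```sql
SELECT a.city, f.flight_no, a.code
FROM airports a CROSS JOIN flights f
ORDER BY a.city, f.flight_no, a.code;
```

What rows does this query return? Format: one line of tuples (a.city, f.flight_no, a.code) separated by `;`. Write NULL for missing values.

CROSS JOIN pairs every row of `airports` with every row of `flights`: 3 × 2 = 6 rows.

(Edison, 200, AX); (Edison, 211, AX); (Houston, 200, AX); (Houston, 211, AX); (Kent, 200, NU); (Kent, 211, NU)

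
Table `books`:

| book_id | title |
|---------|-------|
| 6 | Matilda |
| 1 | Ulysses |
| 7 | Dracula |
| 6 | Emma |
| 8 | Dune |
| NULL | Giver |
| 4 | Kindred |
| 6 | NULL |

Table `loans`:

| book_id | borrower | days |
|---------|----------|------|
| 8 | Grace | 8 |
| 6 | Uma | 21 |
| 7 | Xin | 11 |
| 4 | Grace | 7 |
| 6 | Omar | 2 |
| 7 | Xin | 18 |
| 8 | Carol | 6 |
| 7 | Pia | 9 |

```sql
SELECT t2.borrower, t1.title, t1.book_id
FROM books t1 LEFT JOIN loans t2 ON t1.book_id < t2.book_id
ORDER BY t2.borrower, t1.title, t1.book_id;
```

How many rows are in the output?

34

LEFT JOIN keeps every row from `books`; unmatched rows get NULL for `loans`'s columns.
Matching on t1.book_id < t2.book_id. A NULL in a compared column never satisfies the condition.
- book_id=6: 5 matching t2 row(s), so 5 row(s) emitted.
- book_id=1: 8 matching t2 row(s), so 8 row(s) emitted.
- book_id=7: 2 matching t2 row(s), so 2 row(s) emitted.
- book_id=6: 5 matching t2 row(s), so 5 row(s) emitted.
- book_id=8: no t2 row matches, row kept with t2 columns NULL.
- book_id=NULL: no t2 row matches, row kept with t2 columns NULL.
- book_id=4: 7 matching t2 row(s), so 7 row(s) emitted.
- book_id=6: 5 matching t2 row(s), so 5 row(s) emitted.
Total: 32 matched + 2 padded = 34 rows.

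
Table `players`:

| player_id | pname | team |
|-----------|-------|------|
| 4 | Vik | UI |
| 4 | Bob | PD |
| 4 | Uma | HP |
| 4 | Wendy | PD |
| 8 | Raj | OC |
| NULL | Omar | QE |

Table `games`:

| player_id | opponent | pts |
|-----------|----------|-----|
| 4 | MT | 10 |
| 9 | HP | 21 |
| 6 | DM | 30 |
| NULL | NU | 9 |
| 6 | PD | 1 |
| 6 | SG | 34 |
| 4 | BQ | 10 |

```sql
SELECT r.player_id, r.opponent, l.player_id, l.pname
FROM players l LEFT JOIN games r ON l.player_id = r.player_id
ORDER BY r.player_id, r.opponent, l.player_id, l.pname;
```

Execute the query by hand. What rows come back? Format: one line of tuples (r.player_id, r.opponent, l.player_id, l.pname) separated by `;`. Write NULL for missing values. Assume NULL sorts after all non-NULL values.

LEFT JOIN keeps every row from `players`; unmatched rows get NULL for `games`'s columns.
Matching on l.player_id = r.player_id. A NULL in a compared column never satisfies the condition.
Matched pairs: 8; unmatched l rows kept: 2.

(4, BQ, 4, Bob); (4, BQ, 4, Uma); (4, BQ, 4, Vik); (4, BQ, 4, Wendy); (4, MT, 4, Bob); (4, MT, 4, Uma); (4, MT, 4, Vik); (4, MT, 4, Wendy); (NULL, NULL, 8, Raj); (NULL, NULL, NULL, Omar)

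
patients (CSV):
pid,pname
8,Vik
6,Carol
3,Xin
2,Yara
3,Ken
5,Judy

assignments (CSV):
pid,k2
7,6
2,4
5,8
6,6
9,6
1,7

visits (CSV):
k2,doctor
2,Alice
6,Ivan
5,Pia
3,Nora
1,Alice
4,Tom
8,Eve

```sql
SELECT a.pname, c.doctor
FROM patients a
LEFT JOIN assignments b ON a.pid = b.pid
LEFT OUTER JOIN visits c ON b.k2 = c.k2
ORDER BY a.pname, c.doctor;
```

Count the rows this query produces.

6

Evaluate left to right. First `patients a LEFT JOIN assignments b` on pid: 6 row(s).
Then LEFT JOIN `visits c` on k2: each of those 6 rows is kept; rows whose b.k2 has no match in c get NULL for c's columns.
Result: 6 row(s).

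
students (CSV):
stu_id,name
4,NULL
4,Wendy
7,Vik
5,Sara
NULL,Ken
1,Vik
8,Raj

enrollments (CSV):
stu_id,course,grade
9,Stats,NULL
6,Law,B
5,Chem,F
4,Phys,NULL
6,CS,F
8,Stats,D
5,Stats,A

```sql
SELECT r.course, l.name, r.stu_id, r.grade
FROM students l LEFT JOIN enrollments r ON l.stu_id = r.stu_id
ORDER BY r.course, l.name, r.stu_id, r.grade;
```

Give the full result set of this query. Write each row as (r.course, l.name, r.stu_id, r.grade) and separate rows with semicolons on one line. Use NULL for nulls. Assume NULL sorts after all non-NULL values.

LEFT JOIN keeps every row from `students`; unmatched rows get NULL for `enrollments`'s columns.
Matching on l.stu_id = r.stu_id. A NULL in a compared column never satisfies the condition.
- l (stu_id=4) pairs with 1 row(s) of r.
- l (stu_id=4) pairs with 1 row(s) of r.
- l (stu_id=7) has no partner → padded with NULL.
- l (stu_id=5) pairs with 2 row(s) of r.
- l (stu_id=NULL) has no partner → padded with NULL.
- l (stu_id=1) has no partner → padded with NULL.
- l (stu_id=8) pairs with 1 row(s) of r.
After projecting and ordering:
r.course | l.name | r.stu_id | r.grade
Chem | Sara | 5 | F
Phys | Wendy | 4 | NULL
Phys | NULL | 4 | NULL
Stats | Raj | 8 | D
Stats | Sara | 5 | A
NULL | Ken | NULL | NULL
NULL | Vik | NULL | NULL
NULL | Vik | NULL | NULL

(Chem, Sara, 5, F); (Phys, Wendy, 4, NULL); (Phys, NULL, 4, NULL); (Stats, Raj, 8, D); (Stats, Sara, 5, A); (NULL, Ken, NULL, NULL); (NULL, Vik, NULL, NULL); (NULL, Vik, NULL, NULL)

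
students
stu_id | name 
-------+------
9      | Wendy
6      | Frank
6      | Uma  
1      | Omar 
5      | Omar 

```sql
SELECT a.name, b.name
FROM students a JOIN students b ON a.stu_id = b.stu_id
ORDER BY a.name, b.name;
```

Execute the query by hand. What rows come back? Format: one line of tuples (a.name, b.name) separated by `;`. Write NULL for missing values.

(Frank, Frank); (Frank, Uma); (Omar, Omar); (Omar, Omar); (Uma, Frank); (Uma, Uma); (Wendy, Wendy)

INNER JOIN keeps only pairs where the ON condition holds.
Matching on a.stu_id = b.stu_id.
- a (stu_id=9) pairs with 1 row(s) of b.
- a (stu_id=6) pairs with 2 row(s) of b.
- a (stu_id=6) pairs with 2 row(s) of b.
- a (stu_id=1) pairs with 1 row(s) of b.
- a (stu_id=5) pairs with 1 row(s) of b.
After projecting and ordering:
a.name | b.name
Frank | Frank
Frank | Uma
Omar | Omar
Omar | Omar
Uma | Frank
Uma | Uma
Wendy | Wendy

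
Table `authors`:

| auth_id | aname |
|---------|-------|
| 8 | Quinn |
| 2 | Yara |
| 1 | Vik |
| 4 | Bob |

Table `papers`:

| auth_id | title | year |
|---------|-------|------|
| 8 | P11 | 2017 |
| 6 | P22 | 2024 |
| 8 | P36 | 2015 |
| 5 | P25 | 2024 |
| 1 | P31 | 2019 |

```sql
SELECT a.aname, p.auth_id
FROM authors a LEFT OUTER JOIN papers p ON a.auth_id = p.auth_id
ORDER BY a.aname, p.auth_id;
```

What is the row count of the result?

5

LEFT JOIN keeps every row from `authors`; unmatched rows get NULL for `papers`'s columns.
Matching on a.auth_id = p.auth_id.
- a (auth_id=8) pairs with 2 row(s) of p.
- a (auth_id=2) has no partner → padded with NULL.
- a (auth_id=1) pairs with 1 row(s) of p.
- a (auth_id=4) has no partner → padded with NULL.
Total: 3 matched + 2 padded = 5 rows.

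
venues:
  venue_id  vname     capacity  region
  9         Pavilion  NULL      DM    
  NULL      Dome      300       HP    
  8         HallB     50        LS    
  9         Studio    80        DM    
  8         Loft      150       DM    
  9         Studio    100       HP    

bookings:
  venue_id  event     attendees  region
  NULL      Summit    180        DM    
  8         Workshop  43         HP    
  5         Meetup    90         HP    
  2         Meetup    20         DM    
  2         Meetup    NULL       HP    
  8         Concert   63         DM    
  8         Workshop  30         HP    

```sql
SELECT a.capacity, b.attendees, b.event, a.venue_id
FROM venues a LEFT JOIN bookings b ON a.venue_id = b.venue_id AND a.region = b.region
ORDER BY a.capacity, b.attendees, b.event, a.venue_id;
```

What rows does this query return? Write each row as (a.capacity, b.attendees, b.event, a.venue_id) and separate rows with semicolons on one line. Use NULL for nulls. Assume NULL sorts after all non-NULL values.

(50, NULL, NULL, 8); (80, NULL, NULL, 9); (100, NULL, NULL, 9); (150, 63, Concert, 8); (300, NULL, NULL, NULL); (NULL, NULL, NULL, 9)

LEFT JOIN keeps every row from `venues`; unmatched rows get NULL for `bookings`'s columns.
Matching on a.venue_id = b.venue_id AND a.region = b.region. A NULL in a compared column never satisfies the condition.
Matched pairs: 1; unmatched a rows kept: 5.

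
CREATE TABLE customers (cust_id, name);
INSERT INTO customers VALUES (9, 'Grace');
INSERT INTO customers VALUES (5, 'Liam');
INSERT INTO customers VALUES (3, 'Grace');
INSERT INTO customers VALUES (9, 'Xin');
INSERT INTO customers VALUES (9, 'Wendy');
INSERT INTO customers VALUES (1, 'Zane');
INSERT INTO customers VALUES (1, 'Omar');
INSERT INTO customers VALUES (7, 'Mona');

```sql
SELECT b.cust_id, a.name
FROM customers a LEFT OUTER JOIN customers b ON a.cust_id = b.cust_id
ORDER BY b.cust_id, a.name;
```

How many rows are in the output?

LEFT JOIN keeps every row from `customers a`; unmatched rows get NULL for `customers b`'s columns.
Matching on a.cust_id = b.cust_id.
Matched pairs: 16; unmatched a rows kept: 0.
Total: 16 rows.

16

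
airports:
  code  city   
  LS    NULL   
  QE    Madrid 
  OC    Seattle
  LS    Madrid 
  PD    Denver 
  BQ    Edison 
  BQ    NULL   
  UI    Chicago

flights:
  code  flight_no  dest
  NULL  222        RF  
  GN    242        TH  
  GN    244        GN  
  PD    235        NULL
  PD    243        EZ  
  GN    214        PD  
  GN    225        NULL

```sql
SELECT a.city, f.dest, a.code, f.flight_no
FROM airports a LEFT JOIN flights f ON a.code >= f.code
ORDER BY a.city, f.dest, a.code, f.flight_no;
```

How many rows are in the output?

LEFT JOIN keeps every row from `airports`; unmatched rows get NULL for `flights`'s columns.
Matching on a.code >= f.code. A NULL in a compared column never satisfies the condition.
- a[0] code=LS → 4 match(es) in f → 4 row(s).
- a[1] code=QE → 6 match(es) in f → 6 row(s).
- a[2] code=OC → 4 match(es) in f → 4 row(s).
- a[3] code=LS → 4 match(es) in f → 4 row(s).
- a[4] code=PD → 6 match(es) in f → 6 row(s).
- a[5] code=BQ → no match; kept with NULLs on the f side.
- a[6] code=BQ → no match; kept with NULLs on the f side.
- a[7] code=UI → 6 match(es) in f → 6 row(s).
Total: 30 matched + 2 padded = 32 rows.

32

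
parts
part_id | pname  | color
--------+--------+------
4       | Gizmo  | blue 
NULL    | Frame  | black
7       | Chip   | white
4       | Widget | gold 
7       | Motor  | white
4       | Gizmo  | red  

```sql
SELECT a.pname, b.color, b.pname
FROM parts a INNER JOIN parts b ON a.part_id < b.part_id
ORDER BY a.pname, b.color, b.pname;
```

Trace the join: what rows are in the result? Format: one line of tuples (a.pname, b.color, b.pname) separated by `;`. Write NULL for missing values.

INNER JOIN keeps only pairs where the ON condition holds.
Matching on a.part_id < b.part_id. A NULL in a compared column never satisfies the condition.
Matched pairs: 6.

(Gizmo, white, Chip); (Gizmo, white, Chip); (Gizmo, white, Motor); (Gizmo, white, Motor); (Widget, white, Chip); (Widget, white, Motor)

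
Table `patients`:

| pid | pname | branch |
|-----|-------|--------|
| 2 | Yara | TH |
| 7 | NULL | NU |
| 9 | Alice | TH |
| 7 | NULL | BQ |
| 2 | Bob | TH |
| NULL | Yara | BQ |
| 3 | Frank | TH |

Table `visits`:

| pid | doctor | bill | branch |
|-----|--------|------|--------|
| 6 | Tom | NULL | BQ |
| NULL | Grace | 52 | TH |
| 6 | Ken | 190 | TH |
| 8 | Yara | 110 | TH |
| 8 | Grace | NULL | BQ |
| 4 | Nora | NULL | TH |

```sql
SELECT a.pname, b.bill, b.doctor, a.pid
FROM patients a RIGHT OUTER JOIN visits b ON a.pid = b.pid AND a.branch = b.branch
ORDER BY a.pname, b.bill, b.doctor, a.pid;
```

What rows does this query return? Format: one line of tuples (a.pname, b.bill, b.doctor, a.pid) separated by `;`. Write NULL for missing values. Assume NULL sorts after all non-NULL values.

(NULL, 52, Grace, NULL); (NULL, 110, Yara, NULL); (NULL, 190, Ken, NULL); (NULL, NULL, Grace, NULL); (NULL, NULL, Nora, NULL); (NULL, NULL, Tom, NULL)

RIGHT JOIN keeps every row from `visits`; unmatched rows get NULL for `patients`'s columns.
Matching on a.pid = b.pid AND a.branch = b.branch. A NULL in a compared column never satisfies the condition.
- pid=2, branch=TH: no matching b row.
- pid=7, branch=NU: no matching b row.
- pid=9, branch=TH: no matching b row.
- pid=7, branch=BQ: no matching b row.
- pid=2, branch=TH: no matching b row.
- pid=NULL, branch=BQ: no matching b row.
- pid=3, branch=TH: no matching b row.
- 6 b row(s) had no a match → kept, a columns NULL.
After projecting and ordering:
a.pname | b.bill | b.doctor | a.pid
NULL | 52 | Grace | NULL
NULL | 110 | Yara | NULL
NULL | 190 | Ken | NULL
NULL | NULL | Grace | NULL
NULL | NULL | Nora | NULL
NULL | NULL | Tom | NULL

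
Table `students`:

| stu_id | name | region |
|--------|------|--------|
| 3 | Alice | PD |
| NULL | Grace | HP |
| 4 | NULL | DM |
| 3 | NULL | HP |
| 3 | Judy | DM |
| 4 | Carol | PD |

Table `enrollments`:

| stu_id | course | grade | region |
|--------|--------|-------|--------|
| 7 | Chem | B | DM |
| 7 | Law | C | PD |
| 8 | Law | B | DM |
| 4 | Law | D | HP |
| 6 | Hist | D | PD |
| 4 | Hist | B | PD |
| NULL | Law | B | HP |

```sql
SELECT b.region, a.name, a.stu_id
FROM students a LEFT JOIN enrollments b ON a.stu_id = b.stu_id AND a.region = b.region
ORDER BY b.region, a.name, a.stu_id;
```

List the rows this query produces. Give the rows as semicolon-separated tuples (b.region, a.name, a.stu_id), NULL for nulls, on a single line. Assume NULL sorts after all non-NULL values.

(PD, Carol, 4); (NULL, Alice, 3); (NULL, Grace, NULL); (NULL, Judy, 3); (NULL, NULL, 3); (NULL, NULL, 4)

LEFT JOIN keeps every row from `students`; unmatched rows get NULL for `enrollments`'s columns.
Matching on a.stu_id = b.stu_id AND a.region = b.region. A NULL in a compared column never satisfies the condition.
- a[0] stu_id=3, region=PD → no match; kept with NULLs on the b side.
- a[1] stu_id=NULL, region=HP → no match; kept with NULLs on the b side.
- a[2] stu_id=4, region=DM → no match; kept with NULLs on the b side.
- a[3] stu_id=3, region=HP → no match; kept with NULLs on the b side.
- a[4] stu_id=3, region=DM → no match; kept with NULLs on the b side.
- a[5] stu_id=4, region=PD → 1 match(es) in b → 1 row(s).
After projecting and ordering:
b.region | a.name | a.stu_id
PD | Carol | 4
NULL | Alice | 3
NULL | Grace | NULL
NULL | Judy | 3
NULL | NULL | 3
NULL | NULL | 4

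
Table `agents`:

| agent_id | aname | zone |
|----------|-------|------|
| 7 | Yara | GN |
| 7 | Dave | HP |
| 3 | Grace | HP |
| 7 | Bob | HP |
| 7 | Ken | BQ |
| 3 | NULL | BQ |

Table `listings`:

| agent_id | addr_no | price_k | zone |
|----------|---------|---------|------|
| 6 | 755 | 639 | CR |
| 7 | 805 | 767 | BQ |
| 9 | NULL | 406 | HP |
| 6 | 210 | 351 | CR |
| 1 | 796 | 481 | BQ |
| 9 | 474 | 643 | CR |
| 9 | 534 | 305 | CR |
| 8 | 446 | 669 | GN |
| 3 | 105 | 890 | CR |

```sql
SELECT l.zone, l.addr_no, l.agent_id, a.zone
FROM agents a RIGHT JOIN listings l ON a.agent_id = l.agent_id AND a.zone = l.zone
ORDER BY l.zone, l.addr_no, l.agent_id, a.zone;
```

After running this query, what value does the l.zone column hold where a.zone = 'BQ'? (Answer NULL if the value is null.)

RIGHT JOIN keeps every row from `listings`; unmatched rows get NULL for `agents`'s columns.
Matching on a.agent_id = l.agent_id AND a.zone = l.zone.
- a[0] agent_id=7, zone=GN → no match.
- a[1] agent_id=7, zone=HP → no match.
- a[2] agent_id=3, zone=HP → no match.
- a[3] agent_id=7, zone=HP → no match.
- a[4] agent_id=7, zone=BQ → 1 match(es) in l → 1 row(s).
- a[5] agent_id=3, zone=BQ → no match.
- plus 8 unmatched l row(s), each kept with NULL a columns.

BQ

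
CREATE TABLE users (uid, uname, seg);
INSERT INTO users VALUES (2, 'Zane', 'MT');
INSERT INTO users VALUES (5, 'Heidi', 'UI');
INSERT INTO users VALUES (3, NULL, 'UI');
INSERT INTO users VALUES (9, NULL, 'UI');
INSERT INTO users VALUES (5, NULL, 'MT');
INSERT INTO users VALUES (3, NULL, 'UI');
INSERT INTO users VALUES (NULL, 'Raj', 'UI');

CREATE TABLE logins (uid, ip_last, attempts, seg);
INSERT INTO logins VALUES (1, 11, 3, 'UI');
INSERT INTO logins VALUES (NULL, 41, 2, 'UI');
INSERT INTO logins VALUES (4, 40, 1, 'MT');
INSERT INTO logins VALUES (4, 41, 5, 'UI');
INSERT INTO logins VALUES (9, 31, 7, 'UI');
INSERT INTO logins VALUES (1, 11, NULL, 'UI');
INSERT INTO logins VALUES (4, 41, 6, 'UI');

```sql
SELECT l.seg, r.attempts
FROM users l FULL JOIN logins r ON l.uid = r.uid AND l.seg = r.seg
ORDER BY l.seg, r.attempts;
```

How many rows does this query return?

FULL OUTER JOIN keeps every row from both sides; unmatched rows get NULL for the other side's columns.
Matching on l.uid = r.uid AND l.seg = r.seg. A NULL in a compared column never satisfies the condition.
Matched pairs: 1; unmatched l rows kept: 6; unmatched r rows kept: 6.
Total: 1 matched + 12 padded = 13 rows.

13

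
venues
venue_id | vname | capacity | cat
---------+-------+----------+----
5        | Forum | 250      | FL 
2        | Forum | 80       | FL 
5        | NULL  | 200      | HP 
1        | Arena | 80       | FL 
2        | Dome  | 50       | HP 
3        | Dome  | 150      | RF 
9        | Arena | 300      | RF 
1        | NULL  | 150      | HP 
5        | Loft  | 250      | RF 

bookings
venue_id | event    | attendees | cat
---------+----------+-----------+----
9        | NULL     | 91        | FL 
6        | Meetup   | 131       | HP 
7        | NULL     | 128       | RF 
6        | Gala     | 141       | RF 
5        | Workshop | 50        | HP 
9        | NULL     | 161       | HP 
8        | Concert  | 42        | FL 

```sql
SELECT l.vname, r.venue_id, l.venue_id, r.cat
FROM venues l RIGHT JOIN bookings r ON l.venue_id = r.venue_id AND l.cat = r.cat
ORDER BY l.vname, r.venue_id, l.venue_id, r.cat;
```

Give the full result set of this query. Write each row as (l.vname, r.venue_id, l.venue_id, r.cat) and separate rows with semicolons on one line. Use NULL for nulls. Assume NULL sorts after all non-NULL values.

RIGHT JOIN keeps every row from `bookings`; unmatched rows get NULL for `venues`'s columns.
Matching on l.venue_id = r.venue_id AND l.cat = r.cat.
Matched pairs: 1; unmatched r rows kept: 6.

(NULL, 5, 5, HP); (NULL, 6, NULL, HP); (NULL, 6, NULL, RF); (NULL, 7, NULL, RF); (NULL, 8, NULL, FL); (NULL, 9, NULL, FL); (NULL, 9, NULL, HP)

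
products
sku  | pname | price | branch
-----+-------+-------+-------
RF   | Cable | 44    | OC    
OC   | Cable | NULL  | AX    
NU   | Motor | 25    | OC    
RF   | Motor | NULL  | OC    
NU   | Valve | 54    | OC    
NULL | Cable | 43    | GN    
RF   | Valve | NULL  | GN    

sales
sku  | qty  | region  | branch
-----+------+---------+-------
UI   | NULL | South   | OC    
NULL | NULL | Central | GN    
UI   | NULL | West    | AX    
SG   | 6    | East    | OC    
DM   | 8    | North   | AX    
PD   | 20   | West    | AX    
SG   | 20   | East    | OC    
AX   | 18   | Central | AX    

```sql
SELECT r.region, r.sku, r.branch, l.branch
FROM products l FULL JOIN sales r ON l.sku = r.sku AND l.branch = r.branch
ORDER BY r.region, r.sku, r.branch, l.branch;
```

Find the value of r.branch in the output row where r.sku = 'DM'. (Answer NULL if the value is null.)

AX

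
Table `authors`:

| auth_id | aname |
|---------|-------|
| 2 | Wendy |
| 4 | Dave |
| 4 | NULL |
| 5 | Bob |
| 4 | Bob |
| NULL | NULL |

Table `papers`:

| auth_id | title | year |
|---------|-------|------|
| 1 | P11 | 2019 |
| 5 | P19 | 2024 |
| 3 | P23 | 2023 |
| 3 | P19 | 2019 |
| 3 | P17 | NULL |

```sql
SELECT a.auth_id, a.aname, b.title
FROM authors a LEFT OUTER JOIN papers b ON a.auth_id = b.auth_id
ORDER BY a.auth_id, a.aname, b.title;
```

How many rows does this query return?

6

LEFT JOIN keeps every row from `authors`; unmatched rows get NULL for `papers`'s columns.
Matching on a.auth_id = b.auth_id. A NULL in a compared column never satisfies the condition.
Matched pairs: 1; unmatched a rows kept: 5.
Total: 1 matched + 5 padded = 6 rows.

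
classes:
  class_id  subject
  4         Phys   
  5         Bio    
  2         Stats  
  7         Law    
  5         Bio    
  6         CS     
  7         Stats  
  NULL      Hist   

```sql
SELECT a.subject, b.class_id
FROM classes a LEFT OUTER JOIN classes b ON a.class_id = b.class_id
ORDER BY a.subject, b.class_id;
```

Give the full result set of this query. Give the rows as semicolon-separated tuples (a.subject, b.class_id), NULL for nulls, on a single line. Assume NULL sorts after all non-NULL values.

LEFT JOIN keeps every row from `classes a`; unmatched rows get NULL for `classes b`'s columns.
Matching on a.class_id = b.class_id. A NULL in a compared column never satisfies the condition.
Matched pairs: 11; unmatched a rows kept: 1.

(Bio, 5); (Bio, 5); (Bio, 5); (Bio, 5); (CS, 6); (Hist, NULL); (Law, 7); (Law, 7); (Phys, 4); (Stats, 2); (Stats, 7); (Stats, 7)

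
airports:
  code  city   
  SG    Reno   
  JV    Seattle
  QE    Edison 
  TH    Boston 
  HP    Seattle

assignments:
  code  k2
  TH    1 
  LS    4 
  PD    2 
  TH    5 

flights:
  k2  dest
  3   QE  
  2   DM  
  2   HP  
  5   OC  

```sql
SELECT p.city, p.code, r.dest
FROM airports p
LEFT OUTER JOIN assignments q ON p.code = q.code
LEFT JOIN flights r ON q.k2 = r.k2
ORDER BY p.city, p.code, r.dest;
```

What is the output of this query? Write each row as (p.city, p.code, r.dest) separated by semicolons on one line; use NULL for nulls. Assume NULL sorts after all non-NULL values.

Step 1 — p LEFT JOIN q on code → 6 row(s).
Then LEFT JOIN `flights r` on k2: each of those 6 rows is kept; rows whose q.k2 has no match in r get NULL for r's columns.

(Boston, TH, OC); (Boston, TH, NULL); (Edison, QE, NULL); (Reno, SG, NULL); (Seattle, HP, NULL); (Seattle, JV, NULL)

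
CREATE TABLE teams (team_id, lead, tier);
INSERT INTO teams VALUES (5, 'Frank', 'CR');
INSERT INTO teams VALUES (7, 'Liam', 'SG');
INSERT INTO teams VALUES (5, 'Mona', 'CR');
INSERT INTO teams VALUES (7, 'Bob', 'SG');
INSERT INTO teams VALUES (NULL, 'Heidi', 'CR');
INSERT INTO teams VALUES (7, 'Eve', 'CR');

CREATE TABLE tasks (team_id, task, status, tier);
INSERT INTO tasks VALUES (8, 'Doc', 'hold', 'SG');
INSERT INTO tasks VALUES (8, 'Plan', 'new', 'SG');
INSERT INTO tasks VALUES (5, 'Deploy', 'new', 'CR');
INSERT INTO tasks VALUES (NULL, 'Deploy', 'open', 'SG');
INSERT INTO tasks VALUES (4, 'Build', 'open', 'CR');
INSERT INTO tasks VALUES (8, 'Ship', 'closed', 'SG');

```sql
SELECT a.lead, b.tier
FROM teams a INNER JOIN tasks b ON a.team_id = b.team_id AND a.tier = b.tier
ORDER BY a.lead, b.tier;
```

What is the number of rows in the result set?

INNER JOIN keeps only pairs where the ON condition holds.
Matching on a.team_id = b.team_id AND a.tier = b.tier. A NULL in a compared column never satisfies the condition.
- a (team_id=5, tier=CR) pairs with 1 row(s) of b.
- a (team_id=7, tier=SG) has no partner → excluded.
- a (team_id=5, tier=CR) pairs with 1 row(s) of b.
- a (team_id=7, tier=SG) has no partner → excluded.
- a (team_id=NULL, tier=CR) has no partner → excluded.
- a (team_id=7, tier=CR) has no partner → excluded.
Total: 2 rows.

2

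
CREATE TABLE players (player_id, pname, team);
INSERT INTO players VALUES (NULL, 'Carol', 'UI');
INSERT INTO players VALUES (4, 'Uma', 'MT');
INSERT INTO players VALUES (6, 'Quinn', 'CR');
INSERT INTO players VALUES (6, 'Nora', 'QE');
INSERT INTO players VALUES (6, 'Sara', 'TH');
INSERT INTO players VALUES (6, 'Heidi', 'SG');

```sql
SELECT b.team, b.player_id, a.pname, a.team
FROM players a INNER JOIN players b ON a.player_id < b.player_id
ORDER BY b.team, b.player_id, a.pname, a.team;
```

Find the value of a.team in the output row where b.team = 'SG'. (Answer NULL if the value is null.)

INNER JOIN keeps only pairs where the ON condition holds.
Matching on a.player_id < b.player_id. A NULL in a compared column never satisfies the condition.
Matched pairs: 4.

MT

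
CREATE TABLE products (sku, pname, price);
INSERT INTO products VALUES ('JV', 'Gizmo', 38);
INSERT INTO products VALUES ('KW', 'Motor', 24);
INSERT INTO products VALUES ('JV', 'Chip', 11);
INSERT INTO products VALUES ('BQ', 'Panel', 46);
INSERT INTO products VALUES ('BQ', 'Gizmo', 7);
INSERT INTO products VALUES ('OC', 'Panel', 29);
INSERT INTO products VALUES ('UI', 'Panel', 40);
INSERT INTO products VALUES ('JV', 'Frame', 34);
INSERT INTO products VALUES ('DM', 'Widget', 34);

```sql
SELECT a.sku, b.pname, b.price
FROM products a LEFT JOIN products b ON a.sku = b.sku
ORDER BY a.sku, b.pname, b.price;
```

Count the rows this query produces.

17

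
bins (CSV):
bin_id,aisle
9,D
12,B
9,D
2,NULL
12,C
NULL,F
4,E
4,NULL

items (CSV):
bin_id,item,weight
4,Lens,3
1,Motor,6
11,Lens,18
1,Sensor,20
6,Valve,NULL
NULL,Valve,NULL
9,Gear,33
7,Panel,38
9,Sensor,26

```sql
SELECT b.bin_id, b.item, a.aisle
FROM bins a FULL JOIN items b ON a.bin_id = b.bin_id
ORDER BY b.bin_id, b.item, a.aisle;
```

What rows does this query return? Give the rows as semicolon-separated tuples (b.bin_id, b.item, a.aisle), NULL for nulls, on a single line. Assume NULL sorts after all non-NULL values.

(1, Motor, NULL); (1, Sensor, NULL); (4, Lens, E); (4, Lens, NULL); (6, Valve, NULL); (7, Panel, NULL); (9, Gear, D); (9, Gear, D); (9, Sensor, D); (9, Sensor, D); (11, Lens, NULL); (NULL, Valve, NULL); (NULL, NULL, B); (NULL, NULL, C); (NULL, NULL, F); (NULL, NULL, NULL)

FULL OUTER JOIN keeps every row from both sides; unmatched rows get NULL for the other side's columns.
Matching on a.bin_id = b.bin_id. A NULL in a compared column never satisfies the condition.
- bin_id=9: 2 matching b row(s), so 2 row(s) emitted.
- bin_id=12: no b row matches, row kept with b columns NULL.
- bin_id=9: 2 matching b row(s), so 2 row(s) emitted.
- bin_id=2: no b row matches, row kept with b columns NULL.
- bin_id=12: no b row matches, row kept with b columns NULL.
- bin_id=NULL: no b row matches, row kept with b columns NULL.
- bin_id=4: 1 matching b row(s), so 1 row(s) emitted.
- bin_id=4: 1 matching b row(s), so 1 row(s) emitted.
- 6 row(s) from b found no a partner → padded with NULL.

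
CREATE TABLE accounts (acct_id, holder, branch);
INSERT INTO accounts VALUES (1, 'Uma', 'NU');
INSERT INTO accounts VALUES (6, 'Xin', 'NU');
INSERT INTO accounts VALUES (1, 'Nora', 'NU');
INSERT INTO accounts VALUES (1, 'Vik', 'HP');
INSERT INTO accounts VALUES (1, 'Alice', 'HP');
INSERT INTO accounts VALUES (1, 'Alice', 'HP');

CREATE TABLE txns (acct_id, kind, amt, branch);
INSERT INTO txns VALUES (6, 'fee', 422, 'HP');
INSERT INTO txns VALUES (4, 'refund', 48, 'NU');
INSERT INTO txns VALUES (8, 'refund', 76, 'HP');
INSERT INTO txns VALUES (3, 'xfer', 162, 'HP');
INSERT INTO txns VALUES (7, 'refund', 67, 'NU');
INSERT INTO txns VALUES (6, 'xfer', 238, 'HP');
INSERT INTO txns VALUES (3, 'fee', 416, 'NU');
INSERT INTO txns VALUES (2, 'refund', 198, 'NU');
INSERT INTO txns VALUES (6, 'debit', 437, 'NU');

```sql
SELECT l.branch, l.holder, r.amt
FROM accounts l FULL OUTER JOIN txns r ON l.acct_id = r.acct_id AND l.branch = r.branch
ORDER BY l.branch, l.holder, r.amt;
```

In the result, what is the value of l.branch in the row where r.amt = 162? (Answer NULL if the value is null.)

NULL

FULL OUTER JOIN keeps every row from both sides; unmatched rows get NULL for the other side's columns.
Matching on l.acct_id = r.acct_id AND l.branch = r.branch.
- l row (acct_id=1, branch=NU): no match → kept, r columns NULL.
- l row (acct_id=6, branch=NU): matches 1 r row(s) → 1 output row(s).
- l row (acct_id=1, branch=NU): no match → kept, r columns NULL.
- l row (acct_id=1, branch=HP): no match → kept, r columns NULL.
- l row (acct_id=1, branch=HP): no match → kept, r columns NULL.
- l row (acct_id=1, branch=HP): no match → kept, r columns NULL.
- 8 r row(s) had no l match → kept, l columns NULL.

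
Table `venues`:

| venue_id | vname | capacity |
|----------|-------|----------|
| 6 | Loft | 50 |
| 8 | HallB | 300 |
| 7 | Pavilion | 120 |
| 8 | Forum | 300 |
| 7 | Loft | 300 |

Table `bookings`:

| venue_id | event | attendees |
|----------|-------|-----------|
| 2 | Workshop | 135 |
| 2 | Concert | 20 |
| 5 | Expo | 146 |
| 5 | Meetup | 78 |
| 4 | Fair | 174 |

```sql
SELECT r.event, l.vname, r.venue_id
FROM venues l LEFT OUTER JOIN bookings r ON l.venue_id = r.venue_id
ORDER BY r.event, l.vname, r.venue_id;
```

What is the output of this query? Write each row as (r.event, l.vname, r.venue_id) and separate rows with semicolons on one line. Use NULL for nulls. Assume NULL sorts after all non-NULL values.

(NULL, Forum, NULL); (NULL, HallB, NULL); (NULL, Loft, NULL); (NULL, Loft, NULL); (NULL, Pavilion, NULL)

LEFT JOIN keeps every row from `venues`; unmatched rows get NULL for `bookings`'s columns.
Matching on l.venue_id = r.venue_id.
- l[0] venue_id=6 → no match; kept with NULLs on the r side.
- l[1] venue_id=8 → no match; kept with NULLs on the r side.
- l[2] venue_id=7 → no match; kept with NULLs on the r side.
- l[3] venue_id=8 → no match; kept with NULLs on the r side.
- l[4] venue_id=7 → no match; kept with NULLs on the r side.
After projecting and ordering:
r.event | l.vname | r.venue_id
NULL | Forum | NULL
NULL | HallB | NULL
NULL | Loft | NULL
NULL | Loft | NULL
NULL | Pavilion | NULL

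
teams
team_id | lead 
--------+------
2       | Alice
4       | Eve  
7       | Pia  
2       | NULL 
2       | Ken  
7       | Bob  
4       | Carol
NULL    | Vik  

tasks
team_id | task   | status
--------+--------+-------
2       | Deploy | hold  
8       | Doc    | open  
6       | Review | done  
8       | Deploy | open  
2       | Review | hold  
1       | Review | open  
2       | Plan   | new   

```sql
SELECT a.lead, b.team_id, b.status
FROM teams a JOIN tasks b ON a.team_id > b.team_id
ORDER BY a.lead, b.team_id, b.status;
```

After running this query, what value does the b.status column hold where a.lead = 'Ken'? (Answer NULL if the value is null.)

open

INNER JOIN keeps only pairs where the ON condition holds.
Matching on a.team_id > b.team_id. A NULL in a compared column never satisfies the condition.
- team_id=2: 1 matching b row(s), so 1 row(s) emitted.
- team_id=4: 4 matching b row(s), so 4 row(s) emitted.
- team_id=7: 5 matching b row(s), so 5 row(s) emitted.
- team_id=2: 1 matching b row(s), so 1 row(s) emitted.
- team_id=2: 1 matching b row(s), so 1 row(s) emitted.
- team_id=7: 5 matching b row(s), so 5 row(s) emitted.
- team_id=4: 4 matching b row(s), so 4 row(s) emitted.
- team_id=NULL: no matching b row, dropped.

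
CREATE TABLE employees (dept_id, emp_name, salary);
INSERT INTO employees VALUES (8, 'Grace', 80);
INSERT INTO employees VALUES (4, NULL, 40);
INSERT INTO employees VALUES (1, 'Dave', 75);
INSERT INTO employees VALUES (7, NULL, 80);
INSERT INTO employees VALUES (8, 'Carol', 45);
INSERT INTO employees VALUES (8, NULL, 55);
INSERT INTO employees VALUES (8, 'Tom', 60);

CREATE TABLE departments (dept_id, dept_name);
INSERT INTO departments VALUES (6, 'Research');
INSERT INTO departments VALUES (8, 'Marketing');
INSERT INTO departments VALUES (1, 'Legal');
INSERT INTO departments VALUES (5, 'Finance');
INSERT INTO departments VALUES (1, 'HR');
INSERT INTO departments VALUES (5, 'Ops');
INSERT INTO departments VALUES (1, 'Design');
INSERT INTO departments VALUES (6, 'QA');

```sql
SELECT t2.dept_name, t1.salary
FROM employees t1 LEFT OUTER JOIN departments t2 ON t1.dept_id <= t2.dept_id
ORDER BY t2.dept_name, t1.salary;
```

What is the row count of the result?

18

LEFT JOIN keeps every row from `employees`; unmatched rows get NULL for `departments`'s columns.
Matching on t1.dept_id <= t2.dept_id.
Matched pairs: 18; unmatched t1 rows kept: 0.
Total: 18 rows.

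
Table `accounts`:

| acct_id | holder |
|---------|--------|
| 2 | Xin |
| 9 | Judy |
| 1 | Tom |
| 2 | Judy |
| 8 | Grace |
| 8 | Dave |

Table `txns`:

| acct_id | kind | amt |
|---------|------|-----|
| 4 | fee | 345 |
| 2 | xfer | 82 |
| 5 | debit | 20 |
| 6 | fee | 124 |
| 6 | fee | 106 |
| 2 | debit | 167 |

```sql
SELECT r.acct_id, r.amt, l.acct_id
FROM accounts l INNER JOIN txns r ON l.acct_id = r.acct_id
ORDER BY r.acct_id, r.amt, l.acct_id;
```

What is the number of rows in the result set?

INNER JOIN keeps only pairs where the ON condition holds.
Matching on l.acct_id = r.acct_id.
- l[0] acct_id=2 → 2 match(es) in r → 2 row(s).
- l[1] acct_id=9 → no match; dropped.
- l[2] acct_id=1 → no match; dropped.
- l[3] acct_id=2 → 2 match(es) in r → 2 row(s).
- l[4] acct_id=8 → no match; dropped.
- l[5] acct_id=8 → no match; dropped.
Total: 4 rows.

4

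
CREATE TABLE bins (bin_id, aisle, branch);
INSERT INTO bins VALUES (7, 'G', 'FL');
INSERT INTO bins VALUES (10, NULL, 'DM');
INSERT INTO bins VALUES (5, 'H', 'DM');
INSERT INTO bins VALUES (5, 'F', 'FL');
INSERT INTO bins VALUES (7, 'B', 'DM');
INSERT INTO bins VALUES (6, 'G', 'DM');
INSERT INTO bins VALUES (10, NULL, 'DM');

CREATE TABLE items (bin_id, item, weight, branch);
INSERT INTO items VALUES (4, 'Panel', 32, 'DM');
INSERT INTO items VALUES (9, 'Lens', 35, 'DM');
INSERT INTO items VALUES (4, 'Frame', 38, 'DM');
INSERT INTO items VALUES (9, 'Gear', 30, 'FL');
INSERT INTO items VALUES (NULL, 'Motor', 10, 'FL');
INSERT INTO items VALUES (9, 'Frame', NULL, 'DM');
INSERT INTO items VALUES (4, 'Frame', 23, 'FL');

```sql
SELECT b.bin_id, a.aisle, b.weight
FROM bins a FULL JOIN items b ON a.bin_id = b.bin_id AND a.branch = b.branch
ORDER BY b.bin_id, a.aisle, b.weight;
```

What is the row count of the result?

FULL OUTER JOIN keeps every row from both sides; unmatched rows get NULL for the other side's columns.
Matching on a.bin_id = b.bin_id AND a.branch = b.branch. A NULL in a compared column never satisfies the condition.
- a (bin_id=7, branch=FL) has no partner → padded with NULL.
- a (bin_id=10, branch=DM) has no partner → padded with NULL.
- a (bin_id=5, branch=DM) has no partner → padded with NULL.
- a (bin_id=5, branch=FL) has no partner → padded with NULL.
- a (bin_id=7, branch=DM) has no partner → padded with NULL.
- a (bin_id=6, branch=DM) has no partner → padded with NULL.
- a (bin_id=10, branch=DM) has no partner → padded with NULL.
- plus 7 unmatched b row(s), each kept with NULL a columns.
Total: 0 matched + 14 padded = 14 rows.

14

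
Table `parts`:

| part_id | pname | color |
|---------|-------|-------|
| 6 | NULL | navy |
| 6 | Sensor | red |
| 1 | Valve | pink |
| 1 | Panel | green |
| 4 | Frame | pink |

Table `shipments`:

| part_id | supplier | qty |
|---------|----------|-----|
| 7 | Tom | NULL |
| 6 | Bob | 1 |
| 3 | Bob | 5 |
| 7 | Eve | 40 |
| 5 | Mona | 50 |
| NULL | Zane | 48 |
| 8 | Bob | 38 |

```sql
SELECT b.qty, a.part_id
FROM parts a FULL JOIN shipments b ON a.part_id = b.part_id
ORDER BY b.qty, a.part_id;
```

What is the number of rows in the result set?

11

FULL OUTER JOIN keeps every row from both sides; unmatched rows get NULL for the other side's columns.
Matching on a.part_id = b.part_id. A NULL in a compared column never satisfies the condition.
- part_id=6: 1 matching b row(s), so 1 row(s) emitted.
- part_id=6: 1 matching b row(s), so 1 row(s) emitted.
- part_id=1: no b row matches, row kept with b columns NULL.
- part_id=1: no b row matches, row kept with b columns NULL.
- part_id=4: no b row matches, row kept with b columns NULL.
- 6 b row(s) had no a match → kept, a columns NULL.
Total: 2 matched + 9 padded = 11 rows.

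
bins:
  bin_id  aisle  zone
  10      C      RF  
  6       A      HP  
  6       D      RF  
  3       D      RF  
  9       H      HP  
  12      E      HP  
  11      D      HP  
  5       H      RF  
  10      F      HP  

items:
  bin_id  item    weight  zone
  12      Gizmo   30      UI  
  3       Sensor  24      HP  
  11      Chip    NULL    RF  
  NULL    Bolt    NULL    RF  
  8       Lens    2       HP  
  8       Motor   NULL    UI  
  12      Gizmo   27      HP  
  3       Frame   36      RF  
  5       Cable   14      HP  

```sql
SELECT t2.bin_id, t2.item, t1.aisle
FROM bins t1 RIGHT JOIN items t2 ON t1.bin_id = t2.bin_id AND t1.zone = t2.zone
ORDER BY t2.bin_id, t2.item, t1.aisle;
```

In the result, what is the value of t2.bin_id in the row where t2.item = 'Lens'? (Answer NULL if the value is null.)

8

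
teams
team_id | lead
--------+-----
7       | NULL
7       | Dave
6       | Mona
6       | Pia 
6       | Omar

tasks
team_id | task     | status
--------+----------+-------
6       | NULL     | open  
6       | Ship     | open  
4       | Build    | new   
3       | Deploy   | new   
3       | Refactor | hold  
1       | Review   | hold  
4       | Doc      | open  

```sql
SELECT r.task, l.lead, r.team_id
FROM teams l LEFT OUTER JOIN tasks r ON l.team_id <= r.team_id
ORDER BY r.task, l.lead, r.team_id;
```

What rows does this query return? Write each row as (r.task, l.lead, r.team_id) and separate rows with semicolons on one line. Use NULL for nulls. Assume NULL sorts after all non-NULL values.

(Ship, Mona, 6); (Ship, Omar, 6); (Ship, Pia, 6); (NULL, Dave, NULL); (NULL, Mona, 6); (NULL, Omar, 6); (NULL, Pia, 6); (NULL, NULL, NULL)

LEFT JOIN keeps every row from `teams`; unmatched rows get NULL for `tasks`'s columns.
Matching on l.team_id <= r.team_id.
- l (team_id=7) has no partner → padded with NULL.
- l (team_id=7) has no partner → padded with NULL.
- l (team_id=6) pairs with 2 row(s) of r.
- l (team_id=6) pairs with 2 row(s) of r.
- l (team_id=6) pairs with 2 row(s) of r.
After projecting and ordering:
r.task | l.lead | r.team_id
Ship | Mona | 6
Ship | Omar | 6
Ship | Pia | 6
NULL | Dave | NULL
NULL | Mona | 6
NULL | Omar | 6
NULL | Pia | 6
NULL | NULL | NULL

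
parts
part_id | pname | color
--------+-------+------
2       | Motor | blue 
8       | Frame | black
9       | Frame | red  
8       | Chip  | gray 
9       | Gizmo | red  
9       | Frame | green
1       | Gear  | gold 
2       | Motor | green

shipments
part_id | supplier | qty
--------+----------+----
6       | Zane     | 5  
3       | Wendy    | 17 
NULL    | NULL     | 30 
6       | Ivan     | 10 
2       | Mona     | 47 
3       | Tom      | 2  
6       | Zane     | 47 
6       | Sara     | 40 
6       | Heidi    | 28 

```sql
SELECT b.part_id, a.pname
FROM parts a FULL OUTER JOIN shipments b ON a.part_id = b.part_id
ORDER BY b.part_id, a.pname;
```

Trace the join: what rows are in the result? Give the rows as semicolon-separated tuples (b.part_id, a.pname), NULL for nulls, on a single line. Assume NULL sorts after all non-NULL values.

FULL OUTER JOIN keeps every row from both sides; unmatched rows get NULL for the other side's columns.
Matching on a.part_id = b.part_id. A NULL in a compared column never satisfies the condition.
- a[0] part_id=2 → 1 match(es) in b → 1 row(s).
- a[1] part_id=8 → no match; kept with NULLs on the b side.
- a[2] part_id=9 → no match; kept with NULLs on the b side.
- a[3] part_id=8 → no match; kept with NULLs on the b side.
- a[4] part_id=9 → no match; kept with NULLs on the b side.
- a[5] part_id=9 → no match; kept with NULLs on the b side.
- a[6] part_id=1 → no match; kept with NULLs on the b side.
- a[7] part_id=2 → 1 match(es) in b → 1 row(s).
- 8 b row(s) had no a match → kept, a columns NULL.

(2, Motor); (2, Motor); (3, NULL); (3, NULL); (6, NULL); (6, NULL); (6, NULL); (6, NULL); (6, NULL); (NULL, Chip); (NULL, Frame); (NULL, Frame); (NULL, Frame); (NULL, Gear); (NULL, Gizmo); (NULL, NULL)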